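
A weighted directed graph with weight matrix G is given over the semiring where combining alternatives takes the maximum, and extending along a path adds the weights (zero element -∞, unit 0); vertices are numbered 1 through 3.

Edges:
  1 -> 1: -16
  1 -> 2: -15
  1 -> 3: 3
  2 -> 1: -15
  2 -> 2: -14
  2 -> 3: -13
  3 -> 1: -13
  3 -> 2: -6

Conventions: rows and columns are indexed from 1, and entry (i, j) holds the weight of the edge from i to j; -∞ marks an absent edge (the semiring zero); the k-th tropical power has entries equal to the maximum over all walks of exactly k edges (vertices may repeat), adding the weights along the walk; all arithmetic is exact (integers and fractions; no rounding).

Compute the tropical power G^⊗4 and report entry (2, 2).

G^⊗2:
  [-10, -3, -13]
  [-26, -19, -12]
  [-21, -20, -10]
G^⊗3:
  [-18, -17, -7]
  [-25, -18, -23]
  [-23, -16, -18]
G^⊗4:
  [-20, -13, -15]
  [-33, -29, -22]
  [-31, -24, -20]
Key observation: the optimum is the walk 2->3->1->3->2, with weight (-13) + (-13) + 3 + (-6) = -29.
Optimal value attained by: walk 2->3->1->3->2.
Answer: (G^⊗4)[2][2] = -29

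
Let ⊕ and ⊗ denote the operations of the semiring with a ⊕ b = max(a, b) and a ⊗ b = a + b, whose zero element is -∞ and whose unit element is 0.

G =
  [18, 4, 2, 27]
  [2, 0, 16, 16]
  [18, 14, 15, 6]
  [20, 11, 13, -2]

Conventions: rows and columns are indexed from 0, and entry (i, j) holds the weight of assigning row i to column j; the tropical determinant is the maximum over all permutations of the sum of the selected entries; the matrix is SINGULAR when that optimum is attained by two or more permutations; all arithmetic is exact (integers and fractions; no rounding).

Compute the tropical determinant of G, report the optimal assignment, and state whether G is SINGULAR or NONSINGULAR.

σ = (0, 1, 2, 3): 18 + 0 + 15 + (-2) = 31
σ = (0, 1, 3, 2): 18 + 0 + 6 + 13 = 37
σ = (0, 2, 1, 3): 18 + 16 + 14 + (-2) = 46
σ = (0, 2, 3, 1): 18 + 16 + 6 + 11 = 51
σ = (0, 3, 1, 2): 18 + 16 + 14 + 13 = 61
σ = (0, 3, 2, 1): 18 + 16 + 15 + 11 = 60
σ = (1, 0, 2, 3): 4 + 2 + 15 + (-2) = 19
σ = (1, 0, 3, 2): 4 + 2 + 6 + 13 = 25
σ = (1, 2, 0, 3): 4 + 16 + 18 + (-2) = 36
σ = (1, 2, 3, 0): 4 + 16 + 6 + 20 = 46
σ = (1, 3, 0, 2): 4 + 16 + 18 + 13 = 51
σ = (1, 3, 2, 0): 4 + 16 + 15 + 20 = 55
σ = (2, 0, 1, 3): 2 + 2 + 14 + (-2) = 16
σ = (2, 0, 3, 1): 2 + 2 + 6 + 11 = 21
σ = (2, 1, 0, 3): 2 + 0 + 18 + (-2) = 18
σ = (2, 1, 3, 0): 2 + 0 + 6 + 20 = 28
σ = (2, 3, 0, 1): 2 + 16 + 18 + 11 = 47
σ = (2, 3, 1, 0): 2 + 16 + 14 + 20 = 52
σ = (3, 0, 1, 2): 27 + 2 + 14 + 13 = 56
σ = (3, 0, 2, 1): 27 + 2 + 15 + 11 = 55
σ = (3, 1, 0, 2): 27 + 0 + 18 + 13 = 58
σ = (3, 1, 2, 0): 27 + 0 + 15 + 20 = 62
σ = (3, 2, 0, 1): 27 + 16 + 18 + 11 = 72
σ = (3, 2, 1, 0): 27 + 16 + 14 + 20 = 77
Optimal value attained by: σ = (3, 2, 1, 0).
Answer: det⊕(G) = 77; verdict: NONSINGULAR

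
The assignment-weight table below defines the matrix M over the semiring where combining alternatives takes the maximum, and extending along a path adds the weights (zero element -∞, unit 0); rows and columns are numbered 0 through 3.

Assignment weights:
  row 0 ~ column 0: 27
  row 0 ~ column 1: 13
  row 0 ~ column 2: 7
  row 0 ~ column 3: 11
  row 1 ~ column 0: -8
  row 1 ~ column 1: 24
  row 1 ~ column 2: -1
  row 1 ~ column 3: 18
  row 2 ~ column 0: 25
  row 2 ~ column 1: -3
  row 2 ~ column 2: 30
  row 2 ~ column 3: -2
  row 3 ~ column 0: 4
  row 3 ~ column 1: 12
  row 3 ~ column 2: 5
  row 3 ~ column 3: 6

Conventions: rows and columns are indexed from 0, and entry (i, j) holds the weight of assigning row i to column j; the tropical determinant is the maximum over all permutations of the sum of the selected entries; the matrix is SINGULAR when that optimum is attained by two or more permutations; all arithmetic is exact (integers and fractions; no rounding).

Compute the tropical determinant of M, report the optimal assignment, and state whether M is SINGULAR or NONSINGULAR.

σ = (0, 1, 2, 3): 27 + 24 + 30 + 6 = 87
σ = (0, 1, 3, 2): 27 + 24 + (-2) + 5 = 54
σ = (0, 2, 1, 3): 27 + (-1) + (-3) + 6 = 29
σ = (0, 2, 3, 1): 27 + (-1) + (-2) + 12 = 36
σ = (0, 3, 1, 2): 27 + 18 + (-3) + 5 = 47
σ = (0, 3, 2, 1): 27 + 18 + 30 + 12 = 87
σ = (1, 0, 2, 3): 13 + (-8) + 30 + 6 = 41
σ = (1, 0, 3, 2): 13 + (-8) + (-2) + 5 = 8
σ = (1, 2, 0, 3): 13 + (-1) + 25 + 6 = 43
σ = (1, 2, 3, 0): 13 + (-1) + (-2) + 4 = 14
σ = (1, 3, 0, 2): 13 + 18 + 25 + 5 = 61
σ = (1, 3, 2, 0): 13 + 18 + 30 + 4 = 65
σ = (2, 0, 1, 3): 7 + (-8) + (-3) + 6 = 2
σ = (2, 0, 3, 1): 7 + (-8) + (-2) + 12 = 9
σ = (2, 1, 0, 3): 7 + 24 + 25 + 6 = 62
σ = (2, 1, 3, 0): 7 + 24 + (-2) + 4 = 33
σ = (2, 3, 0, 1): 7 + 18 + 25 + 12 = 62
σ = (2, 3, 1, 0): 7 + 18 + (-3) + 4 = 26
σ = (3, 0, 1, 2): 11 + (-8) + (-3) + 5 = 5
σ = (3, 0, 2, 1): 11 + (-8) + 30 + 12 = 45
σ = (3, 1, 0, 2): 11 + 24 + 25 + 5 = 65
σ = (3, 1, 2, 0): 11 + 24 + 30 + 4 = 69
σ = (3, 2, 0, 1): 11 + (-1) + 25 + 12 = 47
σ = (3, 2, 1, 0): 11 + (-1) + (-3) + 4 = 11
Optimal value attained by: σ = (0, 1, 2, 3).
Answer: det⊕(M) = 87; verdict: SINGULAR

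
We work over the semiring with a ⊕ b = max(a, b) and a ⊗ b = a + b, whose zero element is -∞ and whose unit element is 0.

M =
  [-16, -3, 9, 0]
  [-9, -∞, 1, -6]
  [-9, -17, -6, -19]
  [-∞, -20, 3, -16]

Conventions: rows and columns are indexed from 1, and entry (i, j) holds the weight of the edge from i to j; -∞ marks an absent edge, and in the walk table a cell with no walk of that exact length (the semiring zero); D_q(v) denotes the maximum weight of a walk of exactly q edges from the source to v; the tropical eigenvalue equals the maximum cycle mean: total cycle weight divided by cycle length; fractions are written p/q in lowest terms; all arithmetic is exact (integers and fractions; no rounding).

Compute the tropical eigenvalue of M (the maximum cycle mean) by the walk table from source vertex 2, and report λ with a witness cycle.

q=0: [-∞, 0, -∞, -∞]
q=1: [-9, -∞, 1, -6]
q=2: [-8, -12, 0, -9]
q=3: [-9, -11, 1, -8]
q=4: [-8, -12, 0, -9]
Optimal cycle mean attained by: cycle 1->3->1, total 9 + (-9), length 2.
Answer: λ = 0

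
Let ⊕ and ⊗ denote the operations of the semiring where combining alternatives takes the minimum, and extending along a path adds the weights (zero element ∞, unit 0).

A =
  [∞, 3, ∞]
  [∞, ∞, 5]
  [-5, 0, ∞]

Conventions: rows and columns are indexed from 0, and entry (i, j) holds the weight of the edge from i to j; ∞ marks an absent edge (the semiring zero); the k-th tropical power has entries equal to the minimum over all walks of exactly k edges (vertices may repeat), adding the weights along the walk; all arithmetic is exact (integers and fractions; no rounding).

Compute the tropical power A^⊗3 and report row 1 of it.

A^⊗2:
  [∞, ∞, 8]
  [0, 5, ∞]
  [∞, -2, 5]
A^⊗3:
  [3, 8, ∞]
  [∞, 3, 10]
  [0, 5, 3]
Answer: row 1 of A^⊗3 = [∞, 3, 10]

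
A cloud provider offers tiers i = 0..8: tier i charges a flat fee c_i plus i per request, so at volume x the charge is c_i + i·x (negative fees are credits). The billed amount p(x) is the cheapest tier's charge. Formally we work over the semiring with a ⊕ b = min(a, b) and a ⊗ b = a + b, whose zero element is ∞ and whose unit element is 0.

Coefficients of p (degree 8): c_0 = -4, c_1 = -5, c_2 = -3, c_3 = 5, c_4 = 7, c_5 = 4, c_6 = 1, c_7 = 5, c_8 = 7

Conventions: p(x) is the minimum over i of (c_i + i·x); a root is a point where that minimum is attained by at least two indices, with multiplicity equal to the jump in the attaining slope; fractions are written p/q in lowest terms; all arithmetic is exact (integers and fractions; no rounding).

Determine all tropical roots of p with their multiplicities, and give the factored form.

hull edge (i=0, c=-4) to (i=1, c=-5): slope -1, span 1
hull edge (i=1, c=-5) to (i=6, c=1): slope 6/5, span 5
hull edge (i=6, c=1) to (i=8, c=7): slope 3, span 2
Factored form: p(x) = 7 ⊗ (x ⊕ (-3)) ⊗ (x ⊕ (-3)) ⊗ (x ⊕ (-6/5)) ⊗ (x ⊕ (-6/5)) ⊗ (x ⊕ (-6/5)) ⊗ (x ⊕ (-6/5)) ⊗ (x ⊕ (-6/5)) ⊗ (x ⊕ 1)
Answer: roots = -3 (mult 2), -6/5 (mult 5), 1 (mult 1)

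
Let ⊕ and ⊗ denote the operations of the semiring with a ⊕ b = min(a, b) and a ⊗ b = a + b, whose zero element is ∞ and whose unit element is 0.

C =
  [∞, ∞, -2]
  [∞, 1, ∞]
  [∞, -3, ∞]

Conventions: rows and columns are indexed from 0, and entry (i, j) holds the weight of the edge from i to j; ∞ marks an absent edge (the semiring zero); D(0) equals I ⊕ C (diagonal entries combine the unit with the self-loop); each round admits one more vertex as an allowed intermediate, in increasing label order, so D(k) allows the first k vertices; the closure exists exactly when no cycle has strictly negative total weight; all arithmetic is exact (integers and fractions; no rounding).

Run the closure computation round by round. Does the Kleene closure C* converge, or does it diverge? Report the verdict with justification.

D(0):
  [0, ∞, -2]
  [∞, 0, ∞]
  [∞, -3, 0]
D(1):
  [0, ∞, -2]
  [∞, 0, ∞]
  [∞, -3, 0]
D(2):
  [0, ∞, -2]
  [∞, 0, ∞]
  [∞, -3, 0]
D(3):
  [0, -5, -2]
  [∞, 0, ∞]
  [∞, -3, 0]
Key observation: every diagonal entry stays at the unit through all rounds, so no improving cycle exists.
Answer: CONVERGES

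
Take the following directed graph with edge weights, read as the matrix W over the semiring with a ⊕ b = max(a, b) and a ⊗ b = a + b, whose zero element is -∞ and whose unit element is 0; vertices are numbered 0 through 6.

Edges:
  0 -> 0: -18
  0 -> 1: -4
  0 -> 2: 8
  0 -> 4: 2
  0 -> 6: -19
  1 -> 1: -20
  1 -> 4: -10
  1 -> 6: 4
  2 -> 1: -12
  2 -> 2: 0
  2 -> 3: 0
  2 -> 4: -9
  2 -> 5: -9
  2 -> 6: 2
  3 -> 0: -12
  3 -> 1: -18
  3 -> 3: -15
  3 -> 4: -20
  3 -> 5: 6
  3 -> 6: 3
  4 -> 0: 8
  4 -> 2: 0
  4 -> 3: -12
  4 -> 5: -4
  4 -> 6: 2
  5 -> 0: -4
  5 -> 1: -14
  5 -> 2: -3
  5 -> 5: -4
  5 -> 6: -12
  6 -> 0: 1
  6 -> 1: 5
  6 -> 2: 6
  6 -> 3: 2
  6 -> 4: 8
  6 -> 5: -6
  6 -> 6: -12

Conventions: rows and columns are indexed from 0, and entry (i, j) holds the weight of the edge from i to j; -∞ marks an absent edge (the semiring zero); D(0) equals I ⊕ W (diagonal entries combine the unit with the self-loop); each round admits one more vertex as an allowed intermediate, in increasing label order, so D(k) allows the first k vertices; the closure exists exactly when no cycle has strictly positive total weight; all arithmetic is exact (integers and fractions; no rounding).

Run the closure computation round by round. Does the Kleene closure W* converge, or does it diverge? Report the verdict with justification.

D(0):
  [0, -4, 8, -∞, 2, -∞, -19]
  [-∞, 0, -∞, -∞, -10, -∞, 4]
  [-∞, -12, 0, 0, -9, -9, 2]
  [-12, -18, -∞, 0, -20, 6, 3]
  [8, -∞, 0, -12, 0, -4, 2]
  [-4, -14, -3, -∞, -∞, 0, -12]
  [1, 5, 6, 2, 8, -6, 0]
Detection: at round 1, diagonal entry (4, 4) turns strictly positive.
Key observation: the cycle 4->0->4 has total weight 8 + 2, which is strictly positive.
Answer: DIVERGES — positive cycle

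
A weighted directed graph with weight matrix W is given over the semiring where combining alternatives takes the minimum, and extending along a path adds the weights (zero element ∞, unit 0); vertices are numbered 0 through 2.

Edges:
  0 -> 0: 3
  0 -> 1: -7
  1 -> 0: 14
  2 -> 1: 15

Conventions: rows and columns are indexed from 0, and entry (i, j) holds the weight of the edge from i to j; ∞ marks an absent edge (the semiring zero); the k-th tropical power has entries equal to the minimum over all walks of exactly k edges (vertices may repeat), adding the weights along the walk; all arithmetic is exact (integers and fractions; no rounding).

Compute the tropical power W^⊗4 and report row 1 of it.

W^⊗2:
  [6, -4, ∞]
  [17, 7, ∞]
  [29, ∞, ∞]
W^⊗3:
  [9, -1, ∞]
  [20, 10, ∞]
  [32, 22, ∞]
W^⊗4:
  [12, 2, ∞]
  [23, 13, ∞]
  [35, 25, ∞]
Answer: row 1 of W^⊗4 = [23, 13, ∞]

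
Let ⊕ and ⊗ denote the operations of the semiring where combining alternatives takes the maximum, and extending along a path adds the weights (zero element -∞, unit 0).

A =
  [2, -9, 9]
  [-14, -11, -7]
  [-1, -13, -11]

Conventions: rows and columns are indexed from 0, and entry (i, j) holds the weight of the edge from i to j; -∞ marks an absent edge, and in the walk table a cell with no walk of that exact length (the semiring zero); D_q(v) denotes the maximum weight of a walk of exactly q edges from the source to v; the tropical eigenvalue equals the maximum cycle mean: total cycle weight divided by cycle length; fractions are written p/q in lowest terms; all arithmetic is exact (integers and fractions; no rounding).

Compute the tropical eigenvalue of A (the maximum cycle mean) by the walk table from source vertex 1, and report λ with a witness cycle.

q=0: [-∞, 0, -∞]
q=1: [-14, -11, -7]
q=2: [-8, -20, -5]
q=3: [-6, -17, 1]
Optimal cycle mean attained by: cycle 0->2->0, total 9 + (-1), length 2.
Answer: λ = 4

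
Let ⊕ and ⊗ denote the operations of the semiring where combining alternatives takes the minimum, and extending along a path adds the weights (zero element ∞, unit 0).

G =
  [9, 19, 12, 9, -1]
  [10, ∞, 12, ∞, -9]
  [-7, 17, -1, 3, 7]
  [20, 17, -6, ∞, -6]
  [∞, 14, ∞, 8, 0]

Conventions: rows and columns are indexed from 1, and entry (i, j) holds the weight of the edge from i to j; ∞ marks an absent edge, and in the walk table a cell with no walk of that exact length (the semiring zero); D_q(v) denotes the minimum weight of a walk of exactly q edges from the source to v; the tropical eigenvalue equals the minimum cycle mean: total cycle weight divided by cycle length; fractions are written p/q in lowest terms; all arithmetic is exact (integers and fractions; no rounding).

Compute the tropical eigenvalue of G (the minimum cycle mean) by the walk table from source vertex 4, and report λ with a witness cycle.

q=0: [∞, ∞, ∞, 0, ∞]
q=1: [20, 17, -6, ∞, -6]
q=2: [-13, 8, -7, -3, -6]
q=3: [-14, 6, -9, -4, -14]
q=4: [-16, 0, -10, -6, -15]
q=5: [-17, -1, -12, -7, -17]
Optimal cycle mean attained by: cycle 1->5->4->3->1, total (-1) + 8 + (-6) + (-7), length 4.
Answer: λ = -3/2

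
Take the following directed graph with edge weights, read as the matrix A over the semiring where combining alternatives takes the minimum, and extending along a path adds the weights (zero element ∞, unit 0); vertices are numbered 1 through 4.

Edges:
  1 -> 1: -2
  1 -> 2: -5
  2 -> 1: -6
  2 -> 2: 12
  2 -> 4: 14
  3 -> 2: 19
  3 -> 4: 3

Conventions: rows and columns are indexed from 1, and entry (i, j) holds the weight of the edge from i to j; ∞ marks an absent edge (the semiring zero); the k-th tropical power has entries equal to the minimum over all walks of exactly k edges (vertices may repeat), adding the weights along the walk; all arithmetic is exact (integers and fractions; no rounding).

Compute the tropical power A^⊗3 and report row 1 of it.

A^⊗2:
  [-11, -7, ∞, 9]
  [-8, -11, ∞, 26]
  [13, 31, ∞, 33]
  [∞, ∞, ∞, ∞]
A^⊗3:
  [-13, -16, ∞, 7]
  [-17, -13, ∞, 3]
  [11, 8, ∞, 45]
  [∞, ∞, ∞, ∞]
Answer: row 1 of A^⊗3 = [-13, -16, ∞, 7]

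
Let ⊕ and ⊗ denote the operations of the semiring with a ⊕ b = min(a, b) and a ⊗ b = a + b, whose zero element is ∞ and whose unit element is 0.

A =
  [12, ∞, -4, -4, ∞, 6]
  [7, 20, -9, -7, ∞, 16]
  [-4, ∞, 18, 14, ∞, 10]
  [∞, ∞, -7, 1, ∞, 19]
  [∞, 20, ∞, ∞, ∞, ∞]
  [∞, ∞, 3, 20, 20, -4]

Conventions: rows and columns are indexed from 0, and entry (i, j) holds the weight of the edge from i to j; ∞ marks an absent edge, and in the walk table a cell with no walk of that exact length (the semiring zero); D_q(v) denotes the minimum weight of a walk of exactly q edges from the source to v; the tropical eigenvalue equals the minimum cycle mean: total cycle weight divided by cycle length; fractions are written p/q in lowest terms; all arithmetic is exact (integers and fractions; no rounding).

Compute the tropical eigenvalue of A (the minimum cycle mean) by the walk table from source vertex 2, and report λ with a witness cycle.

q=0: [∞, ∞, 0, ∞, ∞, ∞]
q=1: [-4, ∞, 18, 14, ∞, 10]
q=2: [8, ∞, -8, -8, 30, 2]
q=3: [-12, 50, -15, -7, 22, -2]
q=4: [-19, 42, -16, -16, 18, -6]
q=5: [-20, 38, -23, -23, 14, -13]
q=6: [-27, 34, -30, -24, 7, -17]
Optimal cycle mean attained by: cycle 0->3->2->0, total (-4) + (-7) + (-4), length 3.
Answer: λ = -5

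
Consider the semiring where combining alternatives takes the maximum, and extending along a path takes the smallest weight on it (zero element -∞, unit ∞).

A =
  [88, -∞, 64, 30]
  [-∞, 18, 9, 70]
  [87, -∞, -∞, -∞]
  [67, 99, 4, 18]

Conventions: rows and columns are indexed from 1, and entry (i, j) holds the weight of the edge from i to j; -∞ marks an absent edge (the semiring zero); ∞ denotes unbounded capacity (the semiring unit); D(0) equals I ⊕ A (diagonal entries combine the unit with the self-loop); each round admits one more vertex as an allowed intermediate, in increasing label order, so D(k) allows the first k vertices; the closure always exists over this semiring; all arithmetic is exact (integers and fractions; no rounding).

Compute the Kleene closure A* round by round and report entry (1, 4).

D(0):
  [∞, -∞, 64, 30]
  [-∞, ∞, 9, 70]
  [87, -∞, ∞, -∞]
  [67, 99, 4, ∞]
D(1):
  [∞, -∞, 64, 30]
  [-∞, ∞, 9, 70]
  [87, -∞, ∞, 30]
  [67, 99, 64, ∞]
D(2):
  [∞, -∞, 64, 30]
  [-∞, ∞, 9, 70]
  [87, -∞, ∞, 30]
  [67, 99, 64, ∞]
D(3):
  [∞, -∞, 64, 30]
  [9, ∞, 9, 70]
  [87, -∞, ∞, 30]
  [67, 99, 64, ∞]
D(4):
  [∞, 30, 64, 30]
  [67, ∞, 64, 70]
  [87, 30, ∞, 30]
  [67, 99, 64, ∞]
Answer: A*[1][4] = 30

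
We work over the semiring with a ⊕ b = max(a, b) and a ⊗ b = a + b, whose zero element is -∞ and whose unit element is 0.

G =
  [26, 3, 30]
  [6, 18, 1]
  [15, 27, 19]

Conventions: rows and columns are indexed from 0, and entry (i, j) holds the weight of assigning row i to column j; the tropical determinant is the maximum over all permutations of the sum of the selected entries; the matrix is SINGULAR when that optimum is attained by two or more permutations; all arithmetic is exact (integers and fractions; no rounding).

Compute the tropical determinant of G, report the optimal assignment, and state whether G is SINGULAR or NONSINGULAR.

σ = (0, 1, 2): 26 + 18 + 19 = 63
σ = (0, 2, 1): 26 + 1 + 27 = 54
σ = (1, 0, 2): 3 + 6 + 19 = 28
σ = (1, 2, 0): 3 + 1 + 15 = 19
σ = (2, 0, 1): 30 + 6 + 27 = 63
σ = (2, 1, 0): 30 + 18 + 15 = 63
Optimal value attained by: σ = (0, 1, 2).
Answer: det⊕(G) = 63; verdict: SINGULAR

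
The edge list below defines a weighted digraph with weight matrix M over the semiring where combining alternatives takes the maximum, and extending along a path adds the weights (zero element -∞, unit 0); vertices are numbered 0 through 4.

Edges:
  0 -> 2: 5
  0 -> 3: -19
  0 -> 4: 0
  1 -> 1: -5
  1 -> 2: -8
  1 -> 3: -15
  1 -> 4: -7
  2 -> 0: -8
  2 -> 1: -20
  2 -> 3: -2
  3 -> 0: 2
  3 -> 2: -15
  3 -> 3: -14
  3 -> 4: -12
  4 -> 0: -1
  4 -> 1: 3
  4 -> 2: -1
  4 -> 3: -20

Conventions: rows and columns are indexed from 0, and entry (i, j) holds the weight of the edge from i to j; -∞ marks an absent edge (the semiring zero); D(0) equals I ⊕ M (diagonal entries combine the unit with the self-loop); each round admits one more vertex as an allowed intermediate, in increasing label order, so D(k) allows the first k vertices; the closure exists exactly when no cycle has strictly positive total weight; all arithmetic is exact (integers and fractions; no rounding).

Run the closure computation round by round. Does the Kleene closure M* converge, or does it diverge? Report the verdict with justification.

D(0):
  [0, -∞, 5, -19, 0]
  [-∞, 0, -8, -15, -7]
  [-8, -20, 0, -2, -∞]
  [2, -∞, -15, 0, -12]
  [-1, 3, -1, -20, 0]
D(1):
  [0, -∞, 5, -19, 0]
  [-∞, 0, -8, -15, -7]
  [-8, -20, 0, -2, -8]
  [2, -∞, 7, 0, 2]
  [-1, 3, 4, -20, 0]
D(2):
  [0, -∞, 5, -19, 0]
  [-∞, 0, -8, -15, -7]
  [-8, -20, 0, -2, -8]
  [2, -∞, 7, 0, 2]
  [-1, 3, 4, -12, 0]
Detection: at round 3, diagonal entry (3, 3) turns strictly positive.
Key observation: the cycle 3->0->2->3 has total weight 2 + 5 + (-2), which is strictly positive.
Answer: DIVERGES — positive cycle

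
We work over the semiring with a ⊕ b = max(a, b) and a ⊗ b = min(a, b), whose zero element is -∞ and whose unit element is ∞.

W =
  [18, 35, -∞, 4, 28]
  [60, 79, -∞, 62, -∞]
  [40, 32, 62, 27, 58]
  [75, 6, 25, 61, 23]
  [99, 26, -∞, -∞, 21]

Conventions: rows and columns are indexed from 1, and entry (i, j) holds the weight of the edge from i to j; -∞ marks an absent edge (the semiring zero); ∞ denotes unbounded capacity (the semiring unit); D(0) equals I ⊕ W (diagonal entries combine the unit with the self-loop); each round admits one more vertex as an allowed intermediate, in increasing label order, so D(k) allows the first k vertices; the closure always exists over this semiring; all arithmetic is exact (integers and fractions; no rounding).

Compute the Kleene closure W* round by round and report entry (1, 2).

D(0):
  [∞, 35, -∞, 4, 28]
  [60, ∞, -∞, 62, -∞]
  [40, 32, ∞, 27, 58]
  [75, 6, 25, ∞, 23]
  [99, 26, -∞, -∞, ∞]
D(1):
  [∞, 35, -∞, 4, 28]
  [60, ∞, -∞, 62, 28]
  [40, 35, ∞, 27, 58]
  [75, 35, 25, ∞, 28]
  [99, 35, -∞, 4, ∞]
D(2):
  [∞, 35, -∞, 35, 28]
  [60, ∞, -∞, 62, 28]
  [40, 35, ∞, 35, 58]
  [75, 35, 25, ∞, 28]
  [99, 35, -∞, 35, ∞]
D(3):
  [∞, 35, -∞, 35, 28]
  [60, ∞, -∞, 62, 28]
  [40, 35, ∞, 35, 58]
  [75, 35, 25, ∞, 28]
  [99, 35, -∞, 35, ∞]
D(4):
  [∞, 35, 25, 35, 28]
  [62, ∞, 25, 62, 28]
  [40, 35, ∞, 35, 58]
  [75, 35, 25, ∞, 28]
  [99, 35, 25, 35, ∞]
D(5):
  [∞, 35, 25, 35, 28]
  [62, ∞, 25, 62, 28]
  [58, 35, ∞, 35, 58]
  [75, 35, 25, ∞, 28]
  [99, 35, 25, 35, ∞]
Answer: W*[1][2] = 35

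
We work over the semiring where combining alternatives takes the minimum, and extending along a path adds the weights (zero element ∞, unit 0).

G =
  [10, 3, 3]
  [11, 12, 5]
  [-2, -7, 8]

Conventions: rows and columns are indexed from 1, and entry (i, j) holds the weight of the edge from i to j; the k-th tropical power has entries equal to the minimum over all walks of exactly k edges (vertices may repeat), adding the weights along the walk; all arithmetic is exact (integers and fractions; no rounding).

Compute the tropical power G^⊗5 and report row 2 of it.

G^⊗2:
  [1, -4, 8]
  [3, -2, 13]
  [4, 1, -2]
G^⊗3:
  [6, 1, 1]
  [9, 6, 3]
  [-4, -9, 6]
G^⊗4:
  [-1, -6, 6]
  [1, -4, 11]
  [2, -1, -4]
G^⊗5:
  [4, -1, -1]
  [7, 4, 1]
  [-6, -11, 4]
Answer: row 2 of G^⊗5 = [7, 4, 1]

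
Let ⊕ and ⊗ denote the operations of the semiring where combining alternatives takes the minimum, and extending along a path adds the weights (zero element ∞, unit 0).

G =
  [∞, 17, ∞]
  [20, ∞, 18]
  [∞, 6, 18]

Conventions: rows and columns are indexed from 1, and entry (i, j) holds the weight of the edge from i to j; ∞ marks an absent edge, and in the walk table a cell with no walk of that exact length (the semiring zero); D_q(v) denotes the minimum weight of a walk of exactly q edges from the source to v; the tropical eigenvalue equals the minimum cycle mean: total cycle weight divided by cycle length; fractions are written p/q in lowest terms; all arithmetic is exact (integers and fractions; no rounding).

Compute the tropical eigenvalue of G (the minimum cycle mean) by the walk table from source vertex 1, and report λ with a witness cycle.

q=0: [0, ∞, ∞]
q=1: [∞, 17, ∞]
q=2: [37, ∞, 35]
q=3: [∞, 41, 53]
Optimal cycle mean attained by: cycle 2->3->2, total 18 + 6, length 2.
Answer: λ = 12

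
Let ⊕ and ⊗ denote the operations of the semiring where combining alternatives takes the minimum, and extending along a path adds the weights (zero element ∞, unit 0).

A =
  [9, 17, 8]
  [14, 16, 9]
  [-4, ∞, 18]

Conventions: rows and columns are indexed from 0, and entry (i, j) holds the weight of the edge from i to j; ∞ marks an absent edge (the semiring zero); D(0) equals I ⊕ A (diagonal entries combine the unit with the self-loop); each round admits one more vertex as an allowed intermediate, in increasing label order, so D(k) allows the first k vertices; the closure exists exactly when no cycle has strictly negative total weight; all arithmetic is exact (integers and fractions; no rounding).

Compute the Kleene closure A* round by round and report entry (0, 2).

D(0):
  [0, 17, 8]
  [14, 0, 9]
  [-4, ∞, 0]
D(1):
  [0, 17, 8]
  [14, 0, 9]
  [-4, 13, 0]
D(2):
  [0, 17, 8]
  [14, 0, 9]
  [-4, 13, 0]
D(3):
  [0, 17, 8]
  [5, 0, 9]
  [-4, 13, 0]
Answer: A*[0][2] = 8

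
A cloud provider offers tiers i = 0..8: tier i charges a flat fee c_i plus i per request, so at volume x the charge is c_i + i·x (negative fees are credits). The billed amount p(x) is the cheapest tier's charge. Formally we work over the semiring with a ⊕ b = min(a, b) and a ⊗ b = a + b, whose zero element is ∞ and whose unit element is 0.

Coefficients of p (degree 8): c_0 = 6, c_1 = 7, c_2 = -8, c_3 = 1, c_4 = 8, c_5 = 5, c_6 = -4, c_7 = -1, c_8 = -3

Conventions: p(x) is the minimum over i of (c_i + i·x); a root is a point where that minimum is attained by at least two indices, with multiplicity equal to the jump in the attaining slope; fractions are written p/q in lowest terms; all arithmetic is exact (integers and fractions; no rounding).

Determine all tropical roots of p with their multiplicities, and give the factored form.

hull edge (i=0, c=6) to (i=2, c=-8): slope -7, span 2
hull edge (i=2, c=-8) to (i=8, c=-3): slope 5/6, span 6
Factored form: p(x) = -3 ⊗ (x ⊕ (-5/6)) ⊗ (x ⊕ (-5/6)) ⊗ (x ⊕ (-5/6)) ⊗ (x ⊕ (-5/6)) ⊗ (x ⊕ (-5/6)) ⊗ (x ⊕ (-5/6)) ⊗ (x ⊕ 7) ⊗ (x ⊕ 7)
Answer: roots = -5/6 (mult 6), 7 (mult 2)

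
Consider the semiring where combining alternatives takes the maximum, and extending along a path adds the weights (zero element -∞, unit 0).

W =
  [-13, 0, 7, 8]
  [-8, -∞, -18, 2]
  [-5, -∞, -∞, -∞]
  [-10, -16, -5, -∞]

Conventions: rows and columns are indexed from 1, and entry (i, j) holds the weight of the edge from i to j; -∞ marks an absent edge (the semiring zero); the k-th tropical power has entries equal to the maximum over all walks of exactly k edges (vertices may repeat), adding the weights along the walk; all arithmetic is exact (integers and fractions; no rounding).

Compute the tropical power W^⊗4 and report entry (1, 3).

W^⊗2:
  [2, -8, 3, 2]
  [-8, -8, -1, 0]
  [-18, -5, 2, 3]
  [-10, -10, -3, -2]
W^⊗3:
  [-2, 2, 9, 10]
  [-6, -8, -1, 0]
  [-3, -13, -2, -3]
  [-8, -10, -3, -2]
W^⊗4:
  [4, -2, 5, 6]
  [-6, -6, 1, 2]
  [-7, -3, 4, 5]
  [-8, -8, -1, 0]
Key observation: the optimum is the walk 1->3->1->4->3, with weight 7 + (-5) + 8 + (-5) = 5.
Optimal value attained by: walk 1->3->1->4->3.
Answer: (W^⊗4)[1][3] = 5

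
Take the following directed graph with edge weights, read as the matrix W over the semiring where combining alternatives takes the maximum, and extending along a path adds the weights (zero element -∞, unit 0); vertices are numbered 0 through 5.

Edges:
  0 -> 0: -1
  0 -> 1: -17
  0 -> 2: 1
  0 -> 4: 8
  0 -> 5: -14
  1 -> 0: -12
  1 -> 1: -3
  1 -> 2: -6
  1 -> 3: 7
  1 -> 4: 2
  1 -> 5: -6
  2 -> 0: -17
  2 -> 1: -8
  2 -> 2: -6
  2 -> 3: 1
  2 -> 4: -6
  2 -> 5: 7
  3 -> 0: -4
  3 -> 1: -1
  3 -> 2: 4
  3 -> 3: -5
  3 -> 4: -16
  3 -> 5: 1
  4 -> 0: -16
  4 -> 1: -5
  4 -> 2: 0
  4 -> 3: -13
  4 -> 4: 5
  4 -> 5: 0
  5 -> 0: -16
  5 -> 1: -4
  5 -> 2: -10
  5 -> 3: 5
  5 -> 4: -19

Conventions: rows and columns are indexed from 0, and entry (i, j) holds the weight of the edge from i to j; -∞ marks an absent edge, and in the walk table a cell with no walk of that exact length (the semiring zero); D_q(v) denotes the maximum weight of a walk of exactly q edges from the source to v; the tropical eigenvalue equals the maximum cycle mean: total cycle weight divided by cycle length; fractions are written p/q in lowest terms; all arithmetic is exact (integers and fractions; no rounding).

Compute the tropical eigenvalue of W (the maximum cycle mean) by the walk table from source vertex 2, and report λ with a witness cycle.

q=0: [-∞, -∞, 0, -∞, -∞, -∞]
q=1: [-17, -8, -6, 1, -6, 7]
q=2: [-3, 3, 5, 12, -1, 2]
q=3: [8, 11, 16, 10, 5, 13]
q=4: [7, 9, 14, 18, 16, 23]
q=5: [14, 19, 22, 28, 21, 21]
q=6: [24, 27, 32, 26, 26, 29]
Optimal cycle mean attained by: cycle 2->5->3->2, total 7 + 5 + 4, length 3.
Answer: λ = 16/3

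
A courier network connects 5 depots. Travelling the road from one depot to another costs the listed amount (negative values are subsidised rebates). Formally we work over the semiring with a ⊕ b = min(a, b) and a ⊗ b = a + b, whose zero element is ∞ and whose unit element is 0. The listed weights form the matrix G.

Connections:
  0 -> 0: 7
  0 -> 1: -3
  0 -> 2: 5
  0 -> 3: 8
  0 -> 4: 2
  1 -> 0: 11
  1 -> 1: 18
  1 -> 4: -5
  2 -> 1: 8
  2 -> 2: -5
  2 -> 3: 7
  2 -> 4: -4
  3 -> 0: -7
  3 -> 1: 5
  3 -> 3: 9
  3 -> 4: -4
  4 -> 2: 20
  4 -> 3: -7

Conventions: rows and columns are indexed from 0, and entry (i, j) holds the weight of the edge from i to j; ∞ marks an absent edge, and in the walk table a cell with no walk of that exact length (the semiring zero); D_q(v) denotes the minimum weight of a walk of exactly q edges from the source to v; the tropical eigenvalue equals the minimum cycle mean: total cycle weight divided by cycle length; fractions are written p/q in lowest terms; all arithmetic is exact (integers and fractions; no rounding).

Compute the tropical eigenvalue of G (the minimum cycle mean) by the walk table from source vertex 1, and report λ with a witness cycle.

q=0: [∞, 0, ∞, ∞, ∞]
q=1: [11, 18, ∞, ∞, -5]
q=2: [18, 8, 15, -12, 13]
q=3: [-19, -7, 10, -3, -16]
q=4: [-12, -22, -14, -23, -17]
q=5: [-30, -18, -19, -24, -27]
Optimal cycle mean attained by: cycle 0->1->4->3->0, total (-3) + (-5) + (-7) + (-7), length 4.
Answer: λ = -11/2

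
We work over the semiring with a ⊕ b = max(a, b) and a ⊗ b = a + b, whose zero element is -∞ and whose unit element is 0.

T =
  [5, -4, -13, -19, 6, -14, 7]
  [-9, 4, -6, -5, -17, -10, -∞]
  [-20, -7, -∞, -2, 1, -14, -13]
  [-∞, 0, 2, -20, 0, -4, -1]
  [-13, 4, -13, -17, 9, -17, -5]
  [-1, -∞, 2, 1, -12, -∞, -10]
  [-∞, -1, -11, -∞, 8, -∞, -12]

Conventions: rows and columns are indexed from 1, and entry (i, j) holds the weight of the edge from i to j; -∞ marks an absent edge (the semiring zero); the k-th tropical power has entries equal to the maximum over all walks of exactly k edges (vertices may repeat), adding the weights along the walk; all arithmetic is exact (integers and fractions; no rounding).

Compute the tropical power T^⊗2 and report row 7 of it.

T^⊗2:
  [10, 10, -4, -9, 15, -9, 12]
  [-4, 8, -2, -1, -3, -6, -2]
  [-12, 5, 0, -12, 10, -6, -3]
  [-5, 4, -2, 0, 9, -10, -5]
  [-4, 13, -2, -1, 18, -6, 4]
  [4, 1, 3, 0, 5, -3, 6]
  [-5, 12, -5, -6, 17, -9, 3]
Answer: row 7 of T^⊗2 = [-5, 12, -5, -6, 17, -9, 3]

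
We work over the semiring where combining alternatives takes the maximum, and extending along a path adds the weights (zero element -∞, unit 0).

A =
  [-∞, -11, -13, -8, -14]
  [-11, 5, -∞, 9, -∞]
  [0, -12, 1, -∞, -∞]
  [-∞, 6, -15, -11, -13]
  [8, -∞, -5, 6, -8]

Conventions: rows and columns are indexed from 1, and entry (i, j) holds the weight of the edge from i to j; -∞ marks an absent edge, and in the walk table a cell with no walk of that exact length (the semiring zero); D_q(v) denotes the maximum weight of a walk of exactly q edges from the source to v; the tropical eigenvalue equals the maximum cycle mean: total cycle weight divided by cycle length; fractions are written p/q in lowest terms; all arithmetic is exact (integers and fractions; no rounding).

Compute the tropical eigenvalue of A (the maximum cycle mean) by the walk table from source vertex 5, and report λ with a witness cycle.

q=0: [-∞, -∞, -∞, -∞, 0]
q=1: [8, -∞, -5, 6, -8]
q=2: [0, 12, -4, 0, -6]
q=3: [2, 17, -3, 21, -13]
q=4: [6, 27, 6, 26, 8]
q=5: [16, 32, 11, 36, 13]
Optimal cycle mean attained by: cycle 2->4->2, total 9 + 6, length 2.
Answer: λ = 15/2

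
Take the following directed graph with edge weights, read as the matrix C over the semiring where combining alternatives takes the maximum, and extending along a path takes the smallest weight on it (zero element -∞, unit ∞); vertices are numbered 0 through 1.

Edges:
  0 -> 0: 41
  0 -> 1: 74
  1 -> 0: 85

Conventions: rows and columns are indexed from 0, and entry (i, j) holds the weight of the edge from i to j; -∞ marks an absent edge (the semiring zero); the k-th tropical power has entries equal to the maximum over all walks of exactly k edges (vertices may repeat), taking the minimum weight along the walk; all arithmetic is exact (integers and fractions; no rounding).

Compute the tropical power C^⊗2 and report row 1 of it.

C^⊗2:
  [74, 41]
  [41, 74]
Answer: row 1 of C^⊗2 = [41, 74]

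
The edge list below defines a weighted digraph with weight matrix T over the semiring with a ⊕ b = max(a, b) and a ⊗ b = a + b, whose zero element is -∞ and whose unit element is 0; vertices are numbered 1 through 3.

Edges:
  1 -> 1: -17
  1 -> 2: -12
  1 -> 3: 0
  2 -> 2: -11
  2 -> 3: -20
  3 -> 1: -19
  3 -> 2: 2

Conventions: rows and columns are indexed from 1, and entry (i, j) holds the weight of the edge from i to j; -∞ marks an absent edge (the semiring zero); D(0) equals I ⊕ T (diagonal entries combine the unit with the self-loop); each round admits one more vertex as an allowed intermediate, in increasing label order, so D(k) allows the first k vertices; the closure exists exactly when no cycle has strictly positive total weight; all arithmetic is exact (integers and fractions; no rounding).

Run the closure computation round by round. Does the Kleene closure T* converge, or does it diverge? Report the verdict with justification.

D(0):
  [0, -12, 0]
  [-∞, 0, -20]
  [-19, 2, 0]
D(1):
  [0, -12, 0]
  [-∞, 0, -20]
  [-19, 2, 0]
D(2):
  [0, -12, 0]
  [-∞, 0, -20]
  [-19, 2, 0]
D(3):
  [0, 2, 0]
  [-39, 0, -20]
  [-19, 2, 0]
Key observation: every diagonal entry stays at the unit through all rounds, so no improving cycle exists.
Answer: CONVERGES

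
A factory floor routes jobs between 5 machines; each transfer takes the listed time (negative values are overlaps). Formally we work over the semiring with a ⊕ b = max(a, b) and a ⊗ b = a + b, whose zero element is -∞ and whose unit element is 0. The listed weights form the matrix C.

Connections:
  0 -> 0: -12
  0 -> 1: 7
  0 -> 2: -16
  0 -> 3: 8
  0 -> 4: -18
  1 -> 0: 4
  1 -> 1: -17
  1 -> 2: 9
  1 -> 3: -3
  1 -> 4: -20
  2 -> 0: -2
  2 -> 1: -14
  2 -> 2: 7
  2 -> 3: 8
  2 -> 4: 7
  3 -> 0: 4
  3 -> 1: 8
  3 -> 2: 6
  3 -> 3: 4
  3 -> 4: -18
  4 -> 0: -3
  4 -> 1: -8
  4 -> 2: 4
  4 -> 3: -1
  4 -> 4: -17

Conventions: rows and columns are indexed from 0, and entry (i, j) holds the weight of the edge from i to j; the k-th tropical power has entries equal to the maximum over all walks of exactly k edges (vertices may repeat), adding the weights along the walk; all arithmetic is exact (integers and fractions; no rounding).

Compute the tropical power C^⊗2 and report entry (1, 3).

C^⊗2:
  [12, 16, 16, 12, -9]
  [7, 11, 16, 17, 16]
  [12, 16, 14, 15, 14]
  [12, 12, 17, 14, 13]
  [3, 7, 11, 12, 11]
Key observation: the optimum is the walk 1->2->3, with weight 9 + 8 = 17.
Optimal value attained by: walk 1->2->3.
Answer: (C^⊗2)[1][3] = 17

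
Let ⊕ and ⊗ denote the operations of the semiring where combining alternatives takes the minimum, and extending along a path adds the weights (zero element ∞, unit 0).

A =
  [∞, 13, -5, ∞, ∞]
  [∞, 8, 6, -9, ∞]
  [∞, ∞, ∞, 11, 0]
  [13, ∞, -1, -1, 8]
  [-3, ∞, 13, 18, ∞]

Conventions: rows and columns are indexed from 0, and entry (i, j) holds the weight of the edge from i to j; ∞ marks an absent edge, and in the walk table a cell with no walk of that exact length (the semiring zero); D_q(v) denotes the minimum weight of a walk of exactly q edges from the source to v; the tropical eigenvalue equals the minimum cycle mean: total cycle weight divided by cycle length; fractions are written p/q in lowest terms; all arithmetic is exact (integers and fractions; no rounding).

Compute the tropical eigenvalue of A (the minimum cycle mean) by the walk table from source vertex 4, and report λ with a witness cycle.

q=0: [∞, ∞, ∞, ∞, 0]
q=1: [-3, ∞, 13, 18, ∞]
q=2: [31, 10, -8, 17, 13]
q=3: [10, 18, 16, 1, -8]
q=4: [-11, 23, 0, 0, 9]
q=5: [6, 2, -16, -1, 0]
Optimal cycle mean attained by: cycle 0->2->4->0, total (-5) + 0 + (-3), length 3.
Answer: λ = -8/3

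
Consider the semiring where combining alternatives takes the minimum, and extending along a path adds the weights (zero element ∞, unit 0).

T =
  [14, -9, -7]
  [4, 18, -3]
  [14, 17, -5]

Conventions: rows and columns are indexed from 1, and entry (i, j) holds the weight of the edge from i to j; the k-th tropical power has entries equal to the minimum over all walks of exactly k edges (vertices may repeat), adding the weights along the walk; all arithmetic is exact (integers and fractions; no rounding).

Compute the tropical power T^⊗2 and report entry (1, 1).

T^⊗2:
  [-5, 5, -12]
  [11, -5, -8]
  [9, 5, -10]
Key observation: the optimum is the walk 1->2->1, with weight (-9) + 4 = -5.
Optimal value attained by: walk 1->2->1.
Answer: (T^⊗2)[1][1] = -5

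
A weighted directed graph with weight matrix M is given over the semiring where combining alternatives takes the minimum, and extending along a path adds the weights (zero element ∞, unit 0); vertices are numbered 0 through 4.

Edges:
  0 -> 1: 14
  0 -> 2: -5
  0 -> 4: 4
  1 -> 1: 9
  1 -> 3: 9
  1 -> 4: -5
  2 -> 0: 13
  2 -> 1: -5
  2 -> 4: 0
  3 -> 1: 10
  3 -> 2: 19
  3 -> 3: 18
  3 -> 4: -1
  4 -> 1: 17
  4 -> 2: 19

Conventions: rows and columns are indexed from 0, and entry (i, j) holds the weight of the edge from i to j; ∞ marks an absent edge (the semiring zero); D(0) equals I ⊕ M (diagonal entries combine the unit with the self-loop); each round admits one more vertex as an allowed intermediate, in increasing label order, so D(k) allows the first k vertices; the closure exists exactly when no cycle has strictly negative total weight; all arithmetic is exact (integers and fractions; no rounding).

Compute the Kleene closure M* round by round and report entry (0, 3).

D(0):
  [0, 14, -5, ∞, 4]
  [∞, 0, ∞, 9, -5]
  [13, -5, 0, ∞, 0]
  [∞, 10, 19, 0, -1]
  [∞, 17, 19, ∞, 0]
D(1):
  [0, 14, -5, ∞, 4]
  [∞, 0, ∞, 9, -5]
  [13, -5, 0, ∞, 0]
  [∞, 10, 19, 0, -1]
  [∞, 17, 19, ∞, 0]
D(2):
  [0, 14, -5, 23, 4]
  [∞, 0, ∞, 9, -5]
  [13, -5, 0, 4, -10]
  [∞, 10, 19, 0, -1]
  [∞, 17, 19, 26, 0]
D(3):
  [0, -10, -5, -1, -15]
  [∞, 0, ∞, 9, -5]
  [13, -5, 0, 4, -10]
  [32, 10, 19, 0, -1]
  [32, 14, 19, 23, 0]
D(4):
  [0, -10, -5, -1, -15]
  [41, 0, 28, 9, -5]
  [13, -5, 0, 4, -10]
  [32, 10, 19, 0, -1]
  [32, 14, 19, 23, 0]
D(5):
  [0, -10, -5, -1, -15]
  [27, 0, 14, 9, -5]
  [13, -5, 0, 4, -10]
  [31, 10, 18, 0, -1]
  [32, 14, 19, 23, 0]
Answer: M*[0][3] = -1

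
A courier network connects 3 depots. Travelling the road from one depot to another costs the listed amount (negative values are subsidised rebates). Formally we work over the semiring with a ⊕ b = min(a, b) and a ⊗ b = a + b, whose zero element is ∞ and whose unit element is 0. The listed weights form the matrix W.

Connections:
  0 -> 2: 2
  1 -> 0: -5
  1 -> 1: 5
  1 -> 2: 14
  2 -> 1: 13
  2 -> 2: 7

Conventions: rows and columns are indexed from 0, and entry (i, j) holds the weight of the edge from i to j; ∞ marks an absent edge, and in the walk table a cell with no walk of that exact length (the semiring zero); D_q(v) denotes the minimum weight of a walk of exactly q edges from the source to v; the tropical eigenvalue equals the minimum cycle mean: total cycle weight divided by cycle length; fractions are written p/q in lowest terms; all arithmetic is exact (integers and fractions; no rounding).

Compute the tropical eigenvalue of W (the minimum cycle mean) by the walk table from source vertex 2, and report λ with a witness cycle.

q=0: [∞, ∞, 0]
q=1: [∞, 13, 7]
q=2: [8, 18, 14]
q=3: [13, 23, 10]
Optimal cycle mean attained by: cycle 0->2->1->0, total 2 + 13 + (-5), length 3.
Answer: λ = 10/3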